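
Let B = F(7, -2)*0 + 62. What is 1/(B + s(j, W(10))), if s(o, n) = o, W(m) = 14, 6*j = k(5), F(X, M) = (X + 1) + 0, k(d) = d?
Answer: 6/377 ≈ 0.015915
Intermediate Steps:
F(X, M) = 1 + X (F(X, M) = (1 + X) + 0 = 1 + X)
j = 5/6 (j = (1/6)*5 = 5/6 ≈ 0.83333)
B = 62 (B = (1 + 7)*0 + 62 = 8*0 + 62 = 0 + 62 = 62)
1/(B + s(j, W(10))) = 1/(62 + 5/6) = 1/(377/6) = 6/377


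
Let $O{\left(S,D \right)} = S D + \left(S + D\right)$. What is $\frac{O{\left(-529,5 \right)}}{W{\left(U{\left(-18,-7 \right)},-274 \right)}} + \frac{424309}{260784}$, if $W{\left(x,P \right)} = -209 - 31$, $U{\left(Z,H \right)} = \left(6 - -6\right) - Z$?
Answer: $\frac{9669361}{651960} \approx 14.831$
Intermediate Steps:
$U{\left(Z,H \right)} = 12 - Z$ ($U{\left(Z,H \right)} = \left(6 + 6\right) - Z = 12 - Z$)
$O{\left(S,D \right)} = D + S + D S$ ($O{\left(S,D \right)} = D S + \left(D + S\right) = D + S + D S$)
$W{\left(x,P \right)} = -240$
$\frac{O{\left(-529,5 \right)}}{W{\left(U{\left(-18,-7 \right)},-274 \right)}} + \frac{424309}{260784} = \frac{5 - 529 + 5 \left(-529\right)}{-240} + \frac{424309}{260784} = \left(5 - 529 - 2645\right) \left(- \frac{1}{240}\right) + 424309 \cdot \frac{1}{260784} = \left(-3169\right) \left(- \frac{1}{240}\right) + \frac{424309}{260784} = \frac{3169}{240} + \frac{424309}{260784} = \frac{9669361}{651960}$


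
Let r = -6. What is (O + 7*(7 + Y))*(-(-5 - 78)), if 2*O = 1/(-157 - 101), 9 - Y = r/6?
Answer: 5096449/516 ≈ 9876.8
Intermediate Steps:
Y = 10 (Y = 9 - (-6)/6 = 9 - 1*(-1) = 9 + 1 = 10)
O = -1/516 (O = 1/(2*(-157 - 101)) = (1/2)/(-258) = (1/2)*(-1/258) = -1/516 ≈ -0.0019380)
(O + 7*(7 + Y))*(-(-5 - 78)) = (-1/516 + 7*(7 + 10))*(-(-5 - 78)) = (-1/516 + 7*17)*(-1*(-83)) = (-1/516 + 119)*83 = (61403/516)*83 = 5096449/516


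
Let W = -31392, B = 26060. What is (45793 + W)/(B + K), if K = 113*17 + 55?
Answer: 14401/28036 ≈ 0.51366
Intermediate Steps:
K = 1976 (K = 1921 + 55 = 1976)
(45793 + W)/(B + K) = (45793 - 31392)/(26060 + 1976) = 14401/28036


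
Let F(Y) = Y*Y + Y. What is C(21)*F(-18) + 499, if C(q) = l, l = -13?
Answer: -3479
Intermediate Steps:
C(q) = -13
F(Y) = Y + Y² (F(Y) = Y² + Y = Y + Y²)
C(21)*F(-18) + 499 = -(-234)*(1 - 18) + 499 = -(-234)*(-17) + 499 = -13*306 + 499 = -3978 + 499 = -3479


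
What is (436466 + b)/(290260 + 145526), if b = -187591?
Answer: 248875/435786 ≈ 0.57109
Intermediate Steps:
(436466 + b)/(290260 + 145526) = (436466 - 187591)/(290260 + 145526) = 248875/435786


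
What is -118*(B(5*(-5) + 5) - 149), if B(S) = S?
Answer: 19942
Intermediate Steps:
-118*(B(5*(-5) + 5) - 149) = -118*((5*(-5) + 5) - 149) = -118*((-25 + 5) - 149) = -118*(-20 - 149) = -118*(-169) = 19942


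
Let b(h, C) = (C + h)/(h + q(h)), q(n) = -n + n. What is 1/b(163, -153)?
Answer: 163/10 ≈ 16.300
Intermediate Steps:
q(n) = 0
b(h, C) = (C + h)/h (b(h, C) = (C + h)/(h + 0) = (C + h)/h)
1/b(163, -153) = 1/((-153 + 163)/163) = 1/((1/163)*10) = 1/(10/163) = 163/10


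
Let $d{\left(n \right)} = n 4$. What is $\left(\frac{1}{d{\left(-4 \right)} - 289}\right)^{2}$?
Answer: $\frac{1}{93025} \approx 1.075 \cdot 10^{-5}$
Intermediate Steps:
$d{\left(n \right)} = 4 n$
$\left(\frac{1}{d{\left(-4 \right)} - 289}\right)^{2} = \left(\frac{1}{4 \left(-4\right) - 289}\right)^{2} = \left(\frac{1}{-16 - 289}\right)^{2} = \left(\frac{1}{-305}\right)^{2} = \left(- \frac{1}{305}\right)^{2} = \frac{1}{93025}$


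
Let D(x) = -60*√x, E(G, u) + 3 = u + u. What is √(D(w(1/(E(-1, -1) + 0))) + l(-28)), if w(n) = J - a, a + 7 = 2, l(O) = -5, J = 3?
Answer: √(-5 - 120*√2) ≈ 13.218*I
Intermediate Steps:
E(G, u) = -3 + 2*u (E(G, u) = -3 + (u + u) = -3 + 2*u)
a = -5 (a = -7 + 2 = -5)
w(n) = 8 (w(n) = 3 - 1*(-5) = 3 + 5 = 8)
√(D(w(1/(E(-1, -1) + 0))) + l(-28)) = √(-120*√2 - 5) = √(-5 - 120*√2)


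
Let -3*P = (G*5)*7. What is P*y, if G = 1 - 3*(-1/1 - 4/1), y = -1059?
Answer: 197680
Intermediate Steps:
G = 16 (G = 1 - 3*(-1*1 - 4*1) = 1 - 3*(-1 - 4) = 1 - 3*(-5) = 1 + 15 = 16)
P = -560/3 (P = -16*5*7/3 = -80*7/3 = -⅓*560 = -560/3 ≈ -186.67)
P*y = -560/3*(-1059) = 197680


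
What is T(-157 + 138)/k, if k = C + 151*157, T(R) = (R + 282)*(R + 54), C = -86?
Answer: 9205/23621 ≈ 0.38970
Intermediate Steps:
T(R) = (54 + R)*(282 + R) (T(R) = (282 + R)*(54 + R) = (54 + R)*(282 + R))
k = 23621 (k = -86 + 151*157 = -86 + 23707 = 23621)
T(-157 + 138)/k = (15228 + (-157 + 138)² + 336*(-157 + 138))/23621 = (15228 + (-19)² + 336*(-19))*(1/23621) = (15228 + 361 - 6384)*(1/23621) = 9205*(1/23621) = 9205/23621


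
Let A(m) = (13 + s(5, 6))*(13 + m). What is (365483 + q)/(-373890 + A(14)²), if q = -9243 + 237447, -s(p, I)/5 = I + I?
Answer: 593687/1236471 ≈ 0.48015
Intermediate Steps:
s(p, I) = -10*I (s(p, I) = -5*(I + I) = -10*I)
q = 228204
A(m) = -611 - 47*m (A(m) = (13 - 10*6)*(13 + m) = (13 - 60)*(13 + m) = -47*(13 + m) = -611 - 47*m)
(365483 + q)/(-373890 + A(14)²) = (365483 + 228204)/(-373890 + (-611 - 47*14)²) = 593687/(-373890 + (-611 - 658)²) = 593687/(-373890 + (-1269)²) = 593687/(-373890 + 1610361) = 593687/1236471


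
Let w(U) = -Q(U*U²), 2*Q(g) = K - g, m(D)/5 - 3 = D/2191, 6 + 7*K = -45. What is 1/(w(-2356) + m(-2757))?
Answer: -4382/28652876974933 ≈ -1.5293e-10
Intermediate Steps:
K = -51/7 (K = -6/7 + (⅐)*(-45) = -6/7 - 45/7 = -51/7 ≈ -7.2857)
m(D) = 15 + 5*D/2191 (m(D) = 15 + 5*(D/2191) = 15 + 5*D/2191)
Q(g) = -51/14 - g/2 (Q(g) = (-51/7 - g)/2 = -51/14 - g/2)
w(U) = 51/14 + U³/2 (w(U) = -(-51/14 - U*U²/2) = -(-51/14 - U³/2) = 51/14 + U³/2)
1/(w(-2356) + m(-2757)) = 1/((51/14 + (½)*(-2356)³) + (15 + (5/2191)*(-2757))) = 1/((51/14 + (½)*(-13077534016)) + (15 - 13785/2191)) = 1/((51/14 - 6538767008) + 19080/2191) = 1/(-91542738061/14 + 19080/2191) = 1/(-28652876974933/4382) = -4382/28652876974933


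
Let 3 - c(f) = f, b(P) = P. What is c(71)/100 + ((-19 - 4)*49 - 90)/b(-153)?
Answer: 27824/3825 ≈ 7.2742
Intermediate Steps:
c(f) = 3 - f
c(71)/100 + ((-19 - 4)*49 - 90)/b(-153) = (3 - 1*71)/100 + ((-19 - 4)*49 - 90)/(-153) = (3 - 71)*(1/100) + (-23*49 - 90)*(-1/153) = -68*1/100 + (-1127 - 90)*(-1/153) = -17/25 - 1217*(-1/153) = -17/25 + 1217/153 = 27824/3825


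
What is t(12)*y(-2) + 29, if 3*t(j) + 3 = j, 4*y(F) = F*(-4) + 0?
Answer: 35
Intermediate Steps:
y(F) = -F (y(F) = (F*(-4) + 0)/4 = (-4*F + 0)/4 = (-4*F)/4 = -F)
t(j) = -1 + j/3
t(12)*y(-2) + 29 = (-1 + (1/3)*12)*(-1*(-2)) + 29 = (-1 + 4)*2 + 29 = 3*2 + 29 = 6 + 29 = 35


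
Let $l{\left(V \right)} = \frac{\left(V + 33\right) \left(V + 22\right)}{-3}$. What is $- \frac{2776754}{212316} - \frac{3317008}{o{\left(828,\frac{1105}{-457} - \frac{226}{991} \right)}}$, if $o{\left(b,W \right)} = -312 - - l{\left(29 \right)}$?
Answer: $\frac{175115206141}{72505914} \approx 2415.2$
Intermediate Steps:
$l{\left(V \right)} = - \frac{\left(22 + V\right) \left(33 + V\right)}{3}$ ($l{\left(V \right)} = \left(33 + V\right) \left(22 + V\right) \left(- \frac{1}{3}\right) = \left(22 + V\right) \left(33 + V\right) \left(- \frac{1}{3}\right) = - \frac{\left(22 + V\right) \left(33 + V\right)}{3}$)
$o{\left(b,W \right)} = -1366$ ($o{\left(b,W \right)} = -312 - - (-242 - \frac{1595}{3} - \frac{29^{2}}{3}) = -312 - - (-242 - \frac{1595}{3} - \frac{841}{3}) = -312 - \left(-1\right) \left(-1054\right) = -312 - 1054 = -1366$)
$- \frac{2776754}{212316} - \frac{3317008}{o{\left(828,\frac{1105}{-457} - \frac{226}{991} \right)}} = - \frac{2776754}{212316} - \frac{3317008}{-1366} = \left(-2776754\right) \frac{1}{212316} - - \frac{1658504}{683} = - \frac{1388377}{106158} + \frac{1658504}{683} = \frac{175115206141}{72505914}$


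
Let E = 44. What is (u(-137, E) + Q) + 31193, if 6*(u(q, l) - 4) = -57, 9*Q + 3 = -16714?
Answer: 527941/18 ≈ 29330.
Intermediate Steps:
Q = -16717/9 (Q = -⅓ + (⅑)*(-16714) = -⅓ - 16714/9 = -16717/9 ≈ -1857.4)
u(q, l) = -11/2 (u(q, l) = 4 + (⅙)*(-57) = 4 - 19/2 = -11/2)
(u(-137, E) + Q) + 31193 = (-11/2 - 16717/9) + 31193 = -33533/18 + 31193 = 527941/18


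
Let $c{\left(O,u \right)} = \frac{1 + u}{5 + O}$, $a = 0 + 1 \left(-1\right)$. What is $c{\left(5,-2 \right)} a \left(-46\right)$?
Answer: $- \frac{23}{5} \approx -4.6$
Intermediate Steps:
$a = -1$ ($a = 0 - 1 = -1$)
$c{\left(O,u \right)} = \frac{1 + u}{5 + O}$
$c{\left(5,-2 \right)} a \left(-46\right) = \frac{1 - 2}{5 + 5} \left(-1\right) \left(-46\right) = \frac{1}{10} \left(-1\right) \left(-1\right) \left(-46\right) = \left(- \frac{1}{10}\right) \left(-1\right) \left(-46\right) = \frac{1}{10} \left(-46\right) = - \frac{23}{5}$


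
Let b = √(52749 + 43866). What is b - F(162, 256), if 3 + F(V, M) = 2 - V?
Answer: 163 + 3*√10735 ≈ 473.83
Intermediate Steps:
F(V, M) = -1 - V (F(V, M) = -3 + (2 - V) = -1 - V)
b = 3*√10735 (b = √96615 = 3*√10735 ≈ 310.83)
b - F(162, 256) = 3*√10735 - (-1 - 1*162) = 3*√10735 - (-1 - 162) = 3*√10735 - 1*(-163) = 3*√10735 + 163 = 163 + 3*√10735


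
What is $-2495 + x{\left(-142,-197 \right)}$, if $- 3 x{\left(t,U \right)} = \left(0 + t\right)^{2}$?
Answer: $- \frac{27649}{3} \approx -9216.3$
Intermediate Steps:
$x{\left(t,U \right)} = - \frac{t^{2}}{3}$ ($x{\left(t,U \right)} = - \frac{\left(0 + t\right)^{2}}{3} = - \frac{t^{2}}{3}$)
$-2495 + x{\left(-142,-197 \right)} = -2495 - \frac{\left(-142\right)^{2}}{3} = -2495 - \frac{20164}{3} = - \frac{27649}{3}$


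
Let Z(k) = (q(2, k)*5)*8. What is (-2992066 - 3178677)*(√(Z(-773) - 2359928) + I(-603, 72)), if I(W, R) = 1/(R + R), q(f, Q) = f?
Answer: -6170743/144 - 12341486*I*√589962 ≈ -42852.0 - 9.4794e+9*I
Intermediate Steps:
Z(k) = 80 (Z(k) = (2*5)*8 = 10*8 = 80)
I(W, R) = 1/(2*R)
(-2992066 - 3178677)*(√(Z(-773) - 2359928) + I(-603, 72)) = (-2992066 - 3178677)*(√(80 - 2359928) + (½)/72) = -6170743*(√(-2359848) + (½)*(1/72)) = -6170743*(2*I*√589962 + 1/144) = -6170743*(1/144 + 2*I*√589962) = -6170743/144 - 12341486*I*√589962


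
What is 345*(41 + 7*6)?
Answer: 28635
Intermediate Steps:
345*(41 + 7*6) = 345*(41 + 42) = 345*83 = 28635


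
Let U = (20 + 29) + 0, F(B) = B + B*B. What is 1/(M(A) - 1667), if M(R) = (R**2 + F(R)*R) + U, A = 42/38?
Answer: -6859/11071843 ≈ -0.00061950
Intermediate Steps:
F(B) = B + B**2
A = 21/19 (A = 42*(1/38) = 21/19 ≈ 1.1053)
U = 49 (U = 49 + 0 = 49)
M(R) = 49 + R**2 + R**2*(1 + R) (M(R) = (R**2 + (R*(1 + R))*R) + 49 = (R**2 + R**2*(1 + R)) + 49 = 49 + R**2 + R**2*(1 + R))
1/(M(A) - 1667) = 1/((49 + (21/19)**3 + 2*(21/19)**2) - 1667) = 1/((49 + 9261/6859 + 2*(441/361)) - 1667) = 1/((49 + 9261/6859 + 882/361) - 1667) = 1/(362110/6859 - 1667) = 1/(-11071843/6859) = -6859/11071843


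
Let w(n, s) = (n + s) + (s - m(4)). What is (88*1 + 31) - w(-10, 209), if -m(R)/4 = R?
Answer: -305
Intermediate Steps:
m(R) = -4*R
w(n, s) = 16 + n + 2*s (w(n, s) = (n + s) + (s - (-4)*4) = (n + s) + (s - 1*(-16)) = (n + s) + (s + 16) = (n + s) + (16 + s) = 16 + n + 2*s)
(88*1 + 31) - w(-10, 209) = (88*1 + 31) - (16 - 10 + 2*209) = (88 + 31) - (16 - 10 + 418) = 119 - 1*424 = 119 - 424 = -305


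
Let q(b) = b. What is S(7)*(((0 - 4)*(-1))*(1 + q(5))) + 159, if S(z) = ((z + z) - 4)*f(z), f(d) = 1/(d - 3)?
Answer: 219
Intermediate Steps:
f(d) = 1/(-3 + d)
S(z) = (-4 + 2*z)/(-3 + z) (S(z) = ((z + z) - 4)/(-3 + z) = (2*z - 4)/(-3 + z) = (-4 + 2*z)/(-3 + z))
S(7)*(((0 - 4)*(-1))*(1 + q(5))) + 159 = (2*(-2 + 7)/(-3 + 7))*(((0 - 4)*(-1))*(1 + 5)) + 159 = (2*5/4)*(-4*(-1)*6) + 159 = (2*(1/4)*5)*(4*6) + 159 = (5/2)*24 + 159 = 60 + 159 = 219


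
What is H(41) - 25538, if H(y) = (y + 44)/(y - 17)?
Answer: -612827/24 ≈ -25534.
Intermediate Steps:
H(y) = (44 + y)/(-17 + y)
H(41) - 25538 = (44 + 41)/(-17 + 41) - 25538 = 85/24 - 25538 = -612827/24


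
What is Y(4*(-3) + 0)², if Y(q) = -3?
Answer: 9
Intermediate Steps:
Y(4*(-3) + 0)² = (-3)² = 9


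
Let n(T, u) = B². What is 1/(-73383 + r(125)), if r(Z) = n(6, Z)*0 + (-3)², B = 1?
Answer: -1/73374 ≈ -1.3629e-5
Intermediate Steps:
n(T, u) = 1 (n(T, u) = 1² = 1)
r(Z) = 9 (r(Z) = 1*0 + (-3)² = 0 + 9 = 9)
1/(-73383 + r(125)) = 1/(-73383 + 9) = 1/(-73374) = -1/73374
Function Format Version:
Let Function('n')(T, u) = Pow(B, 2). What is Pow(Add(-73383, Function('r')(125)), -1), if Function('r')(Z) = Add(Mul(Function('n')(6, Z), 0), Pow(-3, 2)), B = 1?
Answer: Rational(-1, 73374) ≈ -1.3629e-5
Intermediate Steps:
Function('n')(T, u) = 1 (Function('n')(T, u) = Pow(1, 2) = 1)
Function('r')(Z) = 9 (Function('r')(Z) = Add(Mul(1, 0), Pow(-3, 2)) = Add(0, 9) = 9)
Pow(Add(-73383, Function('r')(125)), -1) = Pow(Add(-73383, 9), -1) = Pow(-73374, -1) = Rational(-1, 73374)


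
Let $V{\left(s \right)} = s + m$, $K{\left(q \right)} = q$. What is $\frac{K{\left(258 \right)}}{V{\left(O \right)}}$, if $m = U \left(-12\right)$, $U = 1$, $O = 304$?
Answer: $\frac{129}{146} \approx 0.88356$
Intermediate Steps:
$m = -12$ ($m = 1 \left(-12\right) = -12$)
$V{\left(s \right)} = -12 + s$ ($V{\left(s \right)} = s - 12 = -12 + s$)
$\frac{K{\left(258 \right)}}{V{\left(O \right)}} = \frac{258}{-12 + 304} = \frac{258}{292} = 258 \cdot \frac{1}{292} = \frac{129}{146}$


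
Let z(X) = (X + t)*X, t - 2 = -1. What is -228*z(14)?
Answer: -47880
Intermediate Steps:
t = 1 (t = 2 - 1 = 1)
z(X) = X*(1 + X) (z(X) = (X + 1)*X = (1 + X)*X = X*(1 + X))
-228*z(14) = -3192*(1 + 14) = -3192*15 = -228*210 = -47880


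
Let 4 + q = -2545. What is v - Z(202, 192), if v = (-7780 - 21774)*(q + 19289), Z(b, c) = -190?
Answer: -494733770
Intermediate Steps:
q = -2549 (q = -4 - 2545 = -2549)
v = -494733960 (v = (-7780 - 21774)*(-2549 + 19289) = -29554*16740 = -494733960)
v - Z(202, 192) = -494733960 - 1*(-190) = -494733960 + 190 = -494733770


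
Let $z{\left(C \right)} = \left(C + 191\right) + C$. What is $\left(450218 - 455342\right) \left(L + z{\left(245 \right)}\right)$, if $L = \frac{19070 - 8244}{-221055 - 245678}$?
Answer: $- \frac{1628583194028}{466733} \approx -3.4893 \cdot 10^{6}$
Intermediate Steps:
$L = - \frac{10826}{466733}$ ($L = \frac{10826}{-466733} = 10826 \left(- \frac{1}{466733}\right) = - \frac{10826}{466733} \approx -0.023195$)
$z{\left(C \right)} = 191 + 2 C$ ($z{\left(C \right)} = \left(191 + C\right) + C = 191 + 2 C$)
$\left(450218 - 455342\right) \left(L + z{\left(245 \right)}\right) = \left(450218 - 455342\right) \left(- \frac{10826}{466733} + \left(191 + 2 \cdot 245\right)\right) = - 5124 \left(- \frac{10826}{466733} + \left(191 + 490\right)\right) = - 5124 \left(- \frac{10826}{466733} + 681\right) = \left(-5124\right) \frac{317834347}{466733} = - \frac{1628583194028}{466733}$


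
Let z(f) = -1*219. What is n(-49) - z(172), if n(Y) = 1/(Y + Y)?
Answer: 21461/98 ≈ 218.99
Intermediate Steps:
z(f) = -219
n(Y) = 1/(2*Y)
n(-49) - z(172) = (½)/(-49) - 1*(-219) = (½)*(-1/49) + 219 = -1/98 + 219 = 21461/98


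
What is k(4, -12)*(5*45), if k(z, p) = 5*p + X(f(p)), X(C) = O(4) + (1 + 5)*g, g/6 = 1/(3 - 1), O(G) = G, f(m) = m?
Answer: -8550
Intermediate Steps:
g = 3 (g = 6/(3 - 1) = 6/2 = 6*(½) = 3)
X(C) = 22 (X(C) = 4 + (1 + 5)*3 = 4 + 6*3 = 4 + 18 = 22)
k(z, p) = 22 + 5*p (k(z, p) = 5*p + 22 = 22 + 5*p)
k(4, -12)*(5*45) = (22 + 5*(-12))*(5*45) = (22 - 60)*225 = -38*225 = -8550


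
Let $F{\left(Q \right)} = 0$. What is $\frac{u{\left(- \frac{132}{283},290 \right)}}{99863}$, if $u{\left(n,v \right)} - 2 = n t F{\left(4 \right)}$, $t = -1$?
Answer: $\frac{2}{99863} \approx 2.0027 \cdot 10^{-5}$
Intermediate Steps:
$u{\left(n,v \right)} = 2$ ($u{\left(n,v \right)} = 2 + n \left(-1\right) 0 = 2 + - n 0 = 2 + 0 = 2$)
$\frac{u{\left(- \frac{132}{283},290 \right)}}{99863} = \frac{2}{99863}$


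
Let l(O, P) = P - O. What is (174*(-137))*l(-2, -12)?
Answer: 238380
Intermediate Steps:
(174*(-137))*l(-2, -12) = (174*(-137))*(-12 - 1*(-2)) = -23838*(-12 + 2) = -23838*(-10) = 238380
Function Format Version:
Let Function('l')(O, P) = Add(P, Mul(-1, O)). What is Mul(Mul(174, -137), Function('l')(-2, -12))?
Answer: 238380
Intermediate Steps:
Mul(Mul(174, -137), Function('l')(-2, -12)) = Mul(Mul(174, -137), Add(-12, Mul(-1, -2))) = Mul(-23838, Add(-12, 2)) = Mul(-23838, -10) = 238380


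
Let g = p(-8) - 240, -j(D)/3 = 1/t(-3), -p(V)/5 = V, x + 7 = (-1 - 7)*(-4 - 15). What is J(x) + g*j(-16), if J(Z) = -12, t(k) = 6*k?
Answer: -136/3 ≈ -45.333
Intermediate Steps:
x = 145 (x = -7 + (-1 - 7)*(-4 - 15) = -7 - 8*(-19) = -7 + 152 = 145)
p(V) = -5*V
j(D) = ⅙ (j(D) = -3/(6*(-3)) = -3/(-18) = -3*(-1/18) = ⅙)
g = -200 (g = -5*(-8) - 240 = 40 - 240 = -200)
J(x) + g*j(-16) = -12 - 200*⅙ = -12 - 100/3 = -136/3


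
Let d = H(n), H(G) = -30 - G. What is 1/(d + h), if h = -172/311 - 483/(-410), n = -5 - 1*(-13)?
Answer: -127510/4765687 ≈ -0.026756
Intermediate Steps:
n = 8 (n = -5 + 13 = 8)
h = 79693/127510 (h = -172*1/311 - 483*(-1/410) = -172/311 + 483/410 = 79693/127510 ≈ 0.62499)
d = -38 (d = -30 - 1*8 = -30 - 8 = -38)
1/(d + h) = 1/(-38 + 79693/127510) = 1/(-4765687/127510) = -127510/4765687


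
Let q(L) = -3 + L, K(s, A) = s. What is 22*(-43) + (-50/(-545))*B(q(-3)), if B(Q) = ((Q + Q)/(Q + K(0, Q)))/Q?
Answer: -309352/327 ≈ -946.03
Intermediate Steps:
B(Q) = 2/Q (B(Q) = ((Q + Q)/(Q + 0))/Q = ((2*Q)/Q)/Q = 2/Q)
22*(-43) + (-50/(-545))*B(q(-3)) = 22*(-43) + (-50/(-545))*(2/(-3 - 3)) = -946 + (-50*(-1/545))*(2/(-6)) = -946 + 10*(2*(-1/6))/109 = -946 + (10/109)*(-1/3) = -946 - 10/327 = -309352/327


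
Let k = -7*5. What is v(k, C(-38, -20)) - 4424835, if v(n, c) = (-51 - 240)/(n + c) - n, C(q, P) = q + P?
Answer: -137168703/31 ≈ -4.4248e+6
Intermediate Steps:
k = -35
C(q, P) = P + q
v(n, c) = -n - 291/(c + n) (v(n, c) = -291/(c + n) - n = -n - 291/(c + n))
v(k, C(-38, -20)) - 4424835 = (-291 - 1*(-35)**2 - 1*(-20 - 38)*(-35))/((-20 - 38) - 35) - 4424835 = (-291 - 1*1225 - 1*(-58)*(-35))/(-58 - 35) - 4424835 = (-291 - 1225 - 2030)/(-93) - 4424835 = -1/93*(-3546) - 4424835 = 1182/31 - 4424835 = -137168703/31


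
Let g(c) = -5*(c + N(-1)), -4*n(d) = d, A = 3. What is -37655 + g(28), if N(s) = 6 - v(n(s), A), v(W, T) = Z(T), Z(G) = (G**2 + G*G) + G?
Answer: -37720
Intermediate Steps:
n(d) = -d/4
Z(G) = G + 2*G**2 (Z(G) = (G**2 + G**2) + G = 2*G**2 + G = G + 2*G**2)
v(W, T) = T*(1 + 2*T)
N(s) = -15 (N(s) = 6 - 3*(1 + 2*3) = 6 - 3*(1 + 6) = 6 - 3*7 = 6 - 1*21 = 6 - 21 = -15)
g(c) = 75 - 5*c (g(c) = -5*(c - 15) = -5*(-15 + c) = 75 - 5*c)
-37655 + g(28) = -37655 + (75 - 5*28) = -37655 + (75 - 140) = -37655 - 65 = -37720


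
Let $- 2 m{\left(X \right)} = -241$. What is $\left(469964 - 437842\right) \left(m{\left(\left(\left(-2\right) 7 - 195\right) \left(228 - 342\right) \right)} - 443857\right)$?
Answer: $-14253703853$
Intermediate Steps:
$m{\left(X \right)} = \frac{241}{2}$ ($m{\left(X \right)} = \left(- \frac{1}{2}\right) \left(-241\right) = \frac{241}{2}$)
$\left(469964 - 437842\right) \left(m{\left(\left(\left(-2\right) 7 - 195\right) \left(228 - 342\right) \right)} - 443857\right) = \left(469964 - 437842\right) \left(\frac{241}{2} - 443857\right) = 32122 \left(- \frac{887473}{2}\right) = -14253703853$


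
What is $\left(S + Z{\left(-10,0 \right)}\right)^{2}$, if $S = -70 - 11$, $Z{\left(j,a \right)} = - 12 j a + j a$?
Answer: $6561$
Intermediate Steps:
$Z{\left(j,a \right)} = - 11 a j$ ($Z{\left(j,a \right)} = - 12 a j + a j = - 11 a j$)
$S = -81$ ($S = -70 - 11 = -81$)
$\left(S + Z{\left(-10,0 \right)}\right)^{2} = \left(-81 - 0 \left(-10\right)\right)^{2} = \left(-81 + 0\right)^{2} = \left(-81\right)^{2} = 6561$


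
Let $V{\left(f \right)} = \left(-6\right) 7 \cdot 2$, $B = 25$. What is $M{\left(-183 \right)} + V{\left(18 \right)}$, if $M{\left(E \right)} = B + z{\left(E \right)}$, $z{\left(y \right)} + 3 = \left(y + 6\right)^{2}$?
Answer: $31267$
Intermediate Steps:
$V{\left(f \right)} = -84$ ($V{\left(f \right)} = \left(-42\right) 2 = -84$)
$z{\left(y \right)} = -3 + \left(6 + y\right)^{2}$ ($z{\left(y \right)} = -3 + \left(y + 6\right)^{2} = -3 + \left(6 + y\right)^{2}$)
$M{\left(E \right)} = 22 + \left(6 + E\right)^{2}$ ($M{\left(E \right)} = 25 + \left(-3 + \left(6 + E\right)^{2}\right) = 22 + \left(6 + E\right)^{2}$)
$M{\left(-183 \right)} + V{\left(18 \right)} = \left(22 + \left(6 - 183\right)^{2}\right) - 84 = \left(22 + \left(-177\right)^{2}\right) - 84 = \left(22 + 31329\right) - 84 = 31351 - 84 = 31267$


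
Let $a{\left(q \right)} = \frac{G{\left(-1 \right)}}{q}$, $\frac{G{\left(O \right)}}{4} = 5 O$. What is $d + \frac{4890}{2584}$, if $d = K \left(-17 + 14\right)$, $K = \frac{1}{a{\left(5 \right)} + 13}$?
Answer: $\frac{6043}{3876} \approx 1.5591$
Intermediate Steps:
$G{\left(O \right)} = 20 O$ ($G{\left(O \right)} = 4 \cdot 5 O = 20 O$)
$a{\left(q \right)} = - \frac{20}{q}$ ($a{\left(q \right)} = \frac{20 \left(-1\right)}{q} = - \frac{20}{q}$)
$K = \frac{1}{9}$ ($K = \frac{1}{- \frac{20}{5} + 13} = \frac{1}{\left(-20\right) \frac{1}{5} + 13} = \frac{1}{-4 + 13} = \frac{1}{9} \approx 0.11111$)
$d = - \frac{1}{3}$ ($d = \frac{-17 + 14}{9} = \frac{1}{9} \left(-3\right) = - \frac{1}{3} \approx -0.33333$)
$d + \frac{4890}{2584} = - \frac{1}{3} + \frac{4890}{2584} = - \frac{1}{3} + 4890 \cdot \frac{1}{2584} = - \frac{1}{3} + \frac{2445}{1292} = \frac{6043}{3876}$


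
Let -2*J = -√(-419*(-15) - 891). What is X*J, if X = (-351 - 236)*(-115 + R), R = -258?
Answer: 218951*√5394/2 ≈ 8.0403e+6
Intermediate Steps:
X = 218951 (X = (-351 - 236)*(-115 - 258) = -587*(-373) = 218951)
J = √5394/2 (J = -(-1)*√(-419*(-15) - 891)/2 = -(-1)*√(6285 - 891)/2 = -(-1)*√5394/2 = √5394/2 ≈ 36.722)
X*J = 218951*(√5394/2) = 218951*√5394/2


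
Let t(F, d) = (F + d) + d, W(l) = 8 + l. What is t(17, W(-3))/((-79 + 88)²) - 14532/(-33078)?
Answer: 12779/16539 ≈ 0.77266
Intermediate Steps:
t(F, d) = F + 2*d
t(17, W(-3))/((-79 + 88)²) - 14532/(-33078) = (17 + 2*(8 - 3))/((-79 + 88)²) - 14532/(-33078) = (17 + 2*5)/(9²) - 14532*(-1/33078) = (17 + 10)/81 + 2422/5513 = 27*(1/81) + 2422/5513 = ⅓ + 2422/5513 = 12779/16539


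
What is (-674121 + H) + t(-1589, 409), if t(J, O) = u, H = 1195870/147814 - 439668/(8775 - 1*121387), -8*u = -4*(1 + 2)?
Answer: -2805236056909721/4161407542 ≈ -6.7411e+5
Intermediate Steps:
u = 3/2 (u = -(-1)*(1 + 2)/2 = -(-1)*3/2 = -1/8*(-12) = 3/2 ≈ 1.5000)
H = 24957299774/2080703771 (H = 1195870*(1/147814) - 439668/(8775 - 121387) = 597935/73907 - 439668/(-112612) = 597935/73907 - 439668*(-1/112612) = 597935/73907 + 109917/28153 = 24957299774/2080703771 ≈ 11.995)
t(J, O) = 3/2
(-674121 + H) + t(-1589, 409) = (-674121 + 24957299774/2080703771) + 3/2 = -1402621149510517/2080703771 + 3/2 = -2805236056909721/4161407542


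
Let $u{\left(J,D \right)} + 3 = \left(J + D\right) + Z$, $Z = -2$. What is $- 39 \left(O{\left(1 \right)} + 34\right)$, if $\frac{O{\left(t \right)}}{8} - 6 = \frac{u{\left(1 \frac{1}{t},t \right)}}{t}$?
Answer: $-2262$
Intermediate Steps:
$u{\left(J,D \right)} = -5 + D + J$ ($u{\left(J,D \right)} = -3 - \left(2 - D - J\right) = -3 + \left(-2 + D + J\right) = -5 + D + J$)
$O{\left(t \right)} = 48 + \frac{8 \left(-5 + t + \frac{1}{t}\right)}{t}$ ($O{\left(t \right)} = 48 + 8 \frac{-5 + t + 1 \frac{1}{t}}{t} = 48 + 8 \frac{-5 + t + \frac{1}{t}}{t} = 48 + \frac{8 \left(-5 + t + \frac{1}{t}\right)}{t}$)
$- 39 \left(O{\left(1 \right)} + 34\right) = - 39 \left(\left(56 - \frac{40}{1} + 8 \cdot 1^{-2}\right) + 34\right) = - 39 \left(\left(56 - 40 + 8 \cdot 1\right) + 34\right) = - 39 \left(\left(56 - 40 + 8\right) + 34\right) = - 39 \left(24 + 34\right) = \left(-39\right) 58 = -2262$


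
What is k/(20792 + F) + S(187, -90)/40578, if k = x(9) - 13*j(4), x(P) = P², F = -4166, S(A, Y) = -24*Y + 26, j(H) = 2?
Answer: 6429371/112441638 ≈ 0.057180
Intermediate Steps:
S(A, Y) = 26 - 24*Y
k = 55 (k = 9² - 13*2 = 81 - 26 = 55)
k/(20792 + F) + S(187, -90)/40578 = 55/(20792 - 4166) + (26 - 24*(-90))/40578 = 55/16626 + (26 + 2160)*(1/40578) = 55*(1/16626) + 2186*(1/40578) = 55/16626 + 1093/20289 = 6429371/112441638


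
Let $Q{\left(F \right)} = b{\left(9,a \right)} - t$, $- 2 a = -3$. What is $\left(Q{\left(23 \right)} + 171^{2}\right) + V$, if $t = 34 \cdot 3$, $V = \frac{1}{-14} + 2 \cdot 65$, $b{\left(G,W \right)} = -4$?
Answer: $\frac{409709}{14} \approx 29265.0$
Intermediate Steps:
$a = \frac{3}{2}$ ($a = \left(- \frac{1}{2}\right) \left(-3\right) = \frac{3}{2} \approx 1.5$)
$V = \frac{1819}{14}$ ($V = - \frac{1}{14} + 130 = \frac{1819}{14} \approx 129.93$)
$t = 102$
$Q{\left(F \right)} = -106$ ($Q{\left(F \right)} = -4 - 102 = -106$)
$\left(Q{\left(23 \right)} + 171^{2}\right) + V = \left(-106 + 171^{2}\right) + \frac{1819}{14} = \left(-106 + 29241\right) + \frac{1819}{14} = 29135 + \frac{1819}{14} = \frac{409709}{14}$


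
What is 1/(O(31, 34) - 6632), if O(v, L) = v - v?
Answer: -1/6632 ≈ -0.00015078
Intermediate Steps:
O(v, L) = 0
1/(O(31, 34) - 6632) = 1/(0 - 6632) = 1/(-6632) = -1/6632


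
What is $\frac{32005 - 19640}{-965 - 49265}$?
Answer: $- \frac{2473}{10046} \approx -0.24617$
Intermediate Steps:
$\frac{32005 - 19640}{-965 - 49265} = \frac{12365}{-50230} = 12365 \left(- \frac{1}{50230}\right) = - \frac{2473}{10046}$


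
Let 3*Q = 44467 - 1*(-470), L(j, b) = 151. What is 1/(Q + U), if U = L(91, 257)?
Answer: 1/15130 ≈ 6.6094e-5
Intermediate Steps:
U = 151
Q = 14979 (Q = (44467 - 1*(-470))/3 = (44467 + 470)/3 = (1/3)*44937 = 14979)
1/(Q + U) = 1/(14979 + 151) = 1/15130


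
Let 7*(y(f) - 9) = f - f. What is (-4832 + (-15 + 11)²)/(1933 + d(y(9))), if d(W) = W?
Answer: -2408/971 ≈ -2.4799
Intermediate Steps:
y(f) = 9 (y(f) = 9 + (f - f)/7 = 9 + (⅐)*0 = 9 + 0 = 9)
(-4832 + (-15 + 11)²)/(1933 + d(y(9))) = (-4832 + (-15 + 11)²)/(1933 + 9) = (-4832 + (-4)²)/1942 = (-4832 + 16)*(1/1942) = -4816*1/1942 = -2408/971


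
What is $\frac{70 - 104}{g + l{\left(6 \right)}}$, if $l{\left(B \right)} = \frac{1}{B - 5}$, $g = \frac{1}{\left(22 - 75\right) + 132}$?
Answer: $- \frac{1343}{40} \approx -33.575$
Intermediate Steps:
$g = \frac{1}{79}$ ($g = \frac{1}{-53 + 132} = \frac{1}{79} \approx 0.012658$)
$l{\left(B \right)} = \frac{1}{-5 + B}$
$\frac{70 - 104}{g + l{\left(6 \right)}} = \frac{70 - 104}{\frac{1}{79} + \frac{1}{-5 + 6}} = - \frac{34}{\frac{1}{79} + 1^{-1}} = - \frac{34}{\frac{1}{79} + 1} = - \frac{34}{\frac{80}{79}} = \left(-34\right) \frac{79}{80} = - \frac{1343}{40}$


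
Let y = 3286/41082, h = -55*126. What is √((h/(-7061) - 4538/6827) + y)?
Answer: √388973145723760299568011/990188086827 ≈ 0.62986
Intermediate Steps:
h = -6930
y = 1643/20541 (y = 3286*(1/41082) = 1643/20541 ≈ 0.079986)
√((h/(-7061) - 4538/6827) + y) = √((-6930/(-7061) - 4538/6827) + 1643/20541) = √((-6930*(-1/7061) - 4538*1/6827) + 1643/20541) = √((6930/7061 - 4538/6827) + 1643/20541) = √(15268292/48205447 + 1643/20541) = √(392827535393/990188086827) = √388973145723760299568011/990188086827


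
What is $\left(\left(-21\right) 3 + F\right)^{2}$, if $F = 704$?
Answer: $410881$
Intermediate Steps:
$\left(\left(-21\right) 3 + F\right)^{2} = \left(\left(-21\right) 3 + 704\right)^{2} = \left(-63 + 704\right)^{2} = 641^{2} = 410881$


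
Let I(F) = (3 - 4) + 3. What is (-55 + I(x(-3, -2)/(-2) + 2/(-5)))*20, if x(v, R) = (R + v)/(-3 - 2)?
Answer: -1060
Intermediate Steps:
x(v, R) = -R/5 - v/5 (x(v, R) = (R + v)/(-5) = (R + v)*(-1/5) = -R/5 - v/5)
I(F) = 2 (I(F) = -1 + 3 = 2)
(-55 + I(x(-3, -2)/(-2) + 2/(-5)))*20 = (-55 + 2)*20 = -53*20 = -1060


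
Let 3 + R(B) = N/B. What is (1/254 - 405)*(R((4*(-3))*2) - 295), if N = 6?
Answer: 122722717/1016 ≈ 1.2079e+5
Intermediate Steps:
R(B) = -3 + 6/B
(1/254 - 405)*(R((4*(-3))*2) - 295) = (1/254 - 405)*((-3 + 6/(((4*(-3))*2))) - 295) = (1/254 - 405)*((-3 + 6/((-12*2))) - 295) = -102869*((-3 + 6/(-24)) - 295)/254 = -102869*((-3 + 6*(-1/24)) - 295)/254 = -102869*((-3 - ¼) - 295)/254 = -102869*(-13/4 - 295)/254 = -102869/254*(-1193/4) = 122722717/1016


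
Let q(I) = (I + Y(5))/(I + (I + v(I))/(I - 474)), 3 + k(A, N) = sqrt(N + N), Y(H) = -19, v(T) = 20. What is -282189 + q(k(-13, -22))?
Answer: (-198091453*I - 135168032*sqrt(11))/(479*sqrt(11) + 702*I) ≈ -2.8219e+5 + 2.3665*I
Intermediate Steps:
k(A, N) = -3 + sqrt(2)*sqrt(N) (k(A, N) = -3 + sqrt(N + N) = -3 + sqrt(2*N) = -3 + sqrt(2)*sqrt(N))
q(I) = (-19 + I)/(I + (20 + I)/(-474 + I)) (q(I) = (I - 19)/(I + (I + 20)/(I - 474)) = (-19 + I)/(I + (20 + I)/(-474 + I)))
-282189 + q(k(-13, -22)) = -282189 + (9006 + (-3 + sqrt(2)*sqrt(-22))**2 - 493*(-3 + sqrt(2)*sqrt(-22)))/(20 + (-3 + sqrt(2)*sqrt(-22))**2 - 473*(-3 + sqrt(2)*sqrt(-22))) = -282189 + (9006 + (-3 + sqrt(2)*(I*sqrt(22)))**2 - 493*(-3 + sqrt(2)*(I*sqrt(22))))/(20 + (-3 + sqrt(2)*(I*sqrt(22)))**2 - 473*(-3 + sqrt(2)*(I*sqrt(22)))) = -282189 + (9006 + (-3 + 2*I*sqrt(11))**2 - 493*(-3 + 2*I*sqrt(11)))/(20 + (-3 + 2*I*sqrt(11))**2 - 473*(-3 + 2*I*sqrt(11))) = -282189 + (9006 + (-3 + 2*I*sqrt(11))**2 + (1479 - 986*I*sqrt(11)))/(20 + (-3 + 2*I*sqrt(11))**2 + (1419 - 946*I*sqrt(11))) = -282189 + (10485 + (-3 + 2*I*sqrt(11))**2 - 986*I*sqrt(11))/(1439 + (-3 + 2*I*sqrt(11))**2 - 946*I*sqrt(11))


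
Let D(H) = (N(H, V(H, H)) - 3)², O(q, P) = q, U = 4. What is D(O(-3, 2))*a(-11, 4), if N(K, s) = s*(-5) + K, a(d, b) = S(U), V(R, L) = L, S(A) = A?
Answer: 324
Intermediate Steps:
a(d, b) = 4
N(K, s) = K - 5*s (N(K, s) = -5*s + K = K - 5*s)
D(H) = (-3 - 4*H)² (D(H) = ((H - 5*H) - 3)² = (-4*H - 3)² = (-3 - 4*H)²)
D(O(-3, 2))*a(-11, 4) = (3 + 4*(-3))²*4 = (3 - 12)²*4 = (-9)²*4 = 81*4 = 324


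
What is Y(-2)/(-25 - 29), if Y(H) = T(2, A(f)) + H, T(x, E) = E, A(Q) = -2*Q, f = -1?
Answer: 0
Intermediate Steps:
Y(H) = 2 + H (Y(H) = -2*(-1) + H = 2 + H)
Y(-2)/(-25 - 29) = (2 - 2)/(-25 - 29) = 0/(-54) = 0*(-1/54) = 0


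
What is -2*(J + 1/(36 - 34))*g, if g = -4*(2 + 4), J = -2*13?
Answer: -1224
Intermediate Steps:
J = -26
g = -24 (g = -4*6 = -24)
-2*(J + 1/(36 - 34))*g = -2*(-26 + 1/(36 - 34))*(-24) = -2*(-26 + 1/2)*(-24) = -2*(-26 + ½)*(-24) = -(-51)*(-24) = -2*612 = -1224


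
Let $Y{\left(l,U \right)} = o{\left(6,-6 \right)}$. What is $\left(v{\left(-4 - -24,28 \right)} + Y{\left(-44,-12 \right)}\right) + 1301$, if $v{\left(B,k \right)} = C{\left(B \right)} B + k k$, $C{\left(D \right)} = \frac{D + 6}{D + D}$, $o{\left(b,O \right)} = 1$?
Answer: $2099$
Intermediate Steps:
$C{\left(D \right)} = \frac{6 + D}{2 D}$
$v{\left(B,k \right)} = 3 + k^{2} + \frac{B}{2}$ ($v{\left(B,k \right)} = \frac{6 + B}{2 B} B + k k = \left(3 + \frac{B}{2}\right) + k^{2} = 3 + k^{2} + \frac{B}{2}$)
$Y{\left(l,U \right)} = 1$
$\left(v{\left(-4 - -24,28 \right)} + Y{\left(-44,-12 \right)}\right) + 1301 = \left(\left(3 + 28^{2} + \frac{-4 - -24}{2}\right) + 1\right) + 1301 = \left(\left(3 + 784 + \frac{-4 + 24}{2}\right) + 1\right) + 1301 = \left(\left(3 + 784 + \frac{1}{2} \cdot 20\right) + 1\right) + 1301 = \left(\left(3 + 784 + 10\right) + 1\right) + 1301 = \left(797 + 1\right) + 1301 = 798 + 1301 = 2099$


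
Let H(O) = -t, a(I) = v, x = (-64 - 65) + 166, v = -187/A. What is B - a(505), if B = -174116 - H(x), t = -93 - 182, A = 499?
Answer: -87020922/499 ≈ -1.7439e+5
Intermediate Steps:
t = -275
v = -187/499 ≈ -0.37475
x = 37 (x = -129 + 166 = 37)
a(I) = -187/499
H(O) = 275 (H(O) = -1*(-275) = 275)
B = -174391 (B = -174116 - 1*275 = -174116 - 275 = -174391)
B - a(505) = -174391 - 1*(-187/499) = -174391 + 187/499 = -87020922/499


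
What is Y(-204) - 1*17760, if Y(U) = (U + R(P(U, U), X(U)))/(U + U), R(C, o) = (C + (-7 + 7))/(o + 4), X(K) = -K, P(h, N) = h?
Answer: -7387951/416 ≈ -17760.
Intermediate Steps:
R(C, o) = C/(4 + o) (R(C, o) = (C + 0)/(4 + o) = C/(4 + o))
Y(U) = (U + U/(4 - U))/(2*U) (Y(U) = (U + U/(4 - U))/(U + U) = (U + U/(4 - U))/((2*U)) = (U + U/(4 - U))*(1/(2*U)) = (U + U/(4 - U))/(2*U))
Y(-204) - 1*17760 = (-5 - 204)/(2*(-4 - 204)) - 1*17760 = (1/2)*(-209)/(-208) - 17760 = (1/2)*(-1/208)*(-209) - 17760 = 209/416 - 17760 = -7387951/416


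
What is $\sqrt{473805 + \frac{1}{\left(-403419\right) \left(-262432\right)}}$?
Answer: $\frac{\sqrt{331914277506213128035861158}}{26467513752} \approx 688.33$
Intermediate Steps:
$\sqrt{473805 + \frac{1}{\left(-403419\right) \left(-262432\right)}} = \sqrt{473805 - - \frac{1}{105870055008}} = \sqrt{473805 + \frac{1}{105870055008}} = \sqrt{\frac{50161761413065441}{105870055008}} = \frac{\sqrt{331914277506213128035861158}}{26467513752}$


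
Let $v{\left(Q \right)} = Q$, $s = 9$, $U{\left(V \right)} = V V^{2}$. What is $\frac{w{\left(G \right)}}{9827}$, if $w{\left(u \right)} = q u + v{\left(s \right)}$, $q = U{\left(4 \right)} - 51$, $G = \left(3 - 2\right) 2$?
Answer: $\frac{35}{9827} \approx 0.0035616$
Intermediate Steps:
$U{\left(V \right)} = V^{3}$
$G = 2$ ($G = 1 \cdot 2 = 2$)
$q = 13$ ($q = 4^{3} - 51 = 64 - 51 = 13$)
$w{\left(u \right)} = 9 + 13 u$ ($w{\left(u \right)} = 13 u + 9 = 9 + 13 u$)
$\frac{w{\left(G \right)}}{9827} = \frac{9 + 13 \cdot 2}{9827} = \left(9 + 26\right) \frac{1}{9827} = 35 \cdot \frac{1}{9827} = \frac{35}{9827}$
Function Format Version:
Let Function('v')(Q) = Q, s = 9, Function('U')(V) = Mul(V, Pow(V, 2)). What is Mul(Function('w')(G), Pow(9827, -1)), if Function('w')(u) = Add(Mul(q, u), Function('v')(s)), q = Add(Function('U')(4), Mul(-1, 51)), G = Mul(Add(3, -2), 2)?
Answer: Rational(35, 9827) ≈ 0.0035616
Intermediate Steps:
Function('U')(V) = Pow(V, 3)
G = 2 (G = Mul(1, 2) = 2)
q = 13 (q = Add(Pow(4, 3), Mul(-1, 51)) = Add(64, -51) = 13)
Function('w')(u) = Add(9, Mul(13, u)) (Function('w')(u) = Add(Mul(13, u), 9) = Add(9, Mul(13, u)))
Mul(Function('w')(G), Pow(9827, -1)) = Mul(Add(9, Mul(13, 2)), Pow(9827, -1)) = Mul(Add(9, 26), Rational(1, 9827)) = Mul(35, Rational(1, 9827)) = Rational(35, 9827)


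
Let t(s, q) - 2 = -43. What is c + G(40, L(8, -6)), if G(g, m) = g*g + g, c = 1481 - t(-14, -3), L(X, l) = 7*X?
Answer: 3162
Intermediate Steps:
t(s, q) = -41 (t(s, q) = 2 - 43 = -41)
c = 1522 (c = 1481 - 1*(-41) = 1481 + 41 = 1522)
G(g, m) = g + g² (G(g, m) = g² + g = g + g²)
c + G(40, L(8, -6)) = 1522 + 40*(1 + 40) = 1522 + 40*41 = 1522 + 1640 = 3162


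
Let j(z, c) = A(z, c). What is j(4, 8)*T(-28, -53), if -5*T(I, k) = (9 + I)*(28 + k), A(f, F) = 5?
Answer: -475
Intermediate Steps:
j(z, c) = 5
T(I, k) = -(9 + I)*(28 + k)/5
j(4, 8)*T(-28, -53) = 5*(-252/5 - 28/5*(-28) - 9/5*(-53) - ⅕*(-28)*(-53)) = 5*(-252/5 + 784/5 + 477/5 - 1484/5) = 5*(-95) = -475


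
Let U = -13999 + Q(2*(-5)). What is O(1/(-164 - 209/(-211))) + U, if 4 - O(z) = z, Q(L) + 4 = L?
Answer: -481839344/34395 ≈ -14009.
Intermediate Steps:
Q(L) = -4 + L
O(z) = 4 - z
U = -14013 (U = -13999 + (-4 + 2*(-5)) = -13999 + (-4 - 10) = -13999 - 14 = -14013)
O(1/(-164 - 209/(-211))) + U = (4 - 1/(-164 - 209/(-211))) - 14013 = (4 - 1/(-164 - 209*(-1/211))) - 14013 = (4 - 1/(-164 + 209/211)) - 14013 = (4 - 1/(-34395/211)) - 14013 = (4 - 1*(-211/34395)) - 14013 = (4 + 211/34395) - 14013 = 137791/34395 - 14013 = -481839344/34395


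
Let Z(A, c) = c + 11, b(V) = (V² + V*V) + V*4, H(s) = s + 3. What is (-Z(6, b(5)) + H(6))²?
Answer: 5184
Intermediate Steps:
H(s) = 3 + s
b(V) = 2*V² + 4*V (b(V) = (V² + V²) + 4*V = 2*V² + 4*V)
Z(A, c) = 11 + c
(-Z(6, b(5)) + H(6))² = (-(11 + 2*5*(2 + 5)) + (3 + 6))² = (-(11 + 2*5*7) + 9)² = (-(11 + 70) + 9)² = (-1*81 + 9)² = (-81 + 9)² = (-72)² = 5184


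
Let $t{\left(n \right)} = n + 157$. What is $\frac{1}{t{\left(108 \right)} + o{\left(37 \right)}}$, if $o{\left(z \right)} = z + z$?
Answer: $\frac{1}{339} \approx 0.0029499$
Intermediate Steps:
$o{\left(z \right)} = 2 z$
$t{\left(n \right)} = 157 + n$
$\frac{1}{t{\left(108 \right)} + o{\left(37 \right)}} = \frac{1}{\left(157 + 108\right) + 2 \cdot 37} = \frac{1}{265 + 74} = \frac{1}{339}$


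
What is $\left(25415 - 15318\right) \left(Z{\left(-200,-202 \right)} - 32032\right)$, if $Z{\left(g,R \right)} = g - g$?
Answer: $-323427104$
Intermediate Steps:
$Z{\left(g,R \right)} = 0$
$\left(25415 - 15318\right) \left(Z{\left(-200,-202 \right)} - 32032\right) = \left(25415 - 15318\right) \left(0 - 32032\right) = 10097 \left(-32032\right) = -323427104$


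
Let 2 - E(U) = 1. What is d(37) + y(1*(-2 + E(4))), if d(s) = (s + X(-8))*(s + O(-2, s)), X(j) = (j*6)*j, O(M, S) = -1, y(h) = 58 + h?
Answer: 15213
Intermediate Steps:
E(U) = 1 (E(U) = 2 - 1*1 = 2 - 1 = 1)
X(j) = 6*j² (X(j) = (6*j)*j = 6*j²)
d(s) = (-1 + s)*(384 + s) (d(s) = (s + 6*(-8)²)*(s - 1) = (s + 6*64)*(-1 + s) = (s + 384)*(-1 + s) = (384 + s)*(-1 + s) = (-1 + s)*(384 + s))
d(37) + y(1*(-2 + E(4))) = (-384 + 37² + 383*37) + (58 + 1*(-2 + 1)) = (-384 + 1369 + 14171) + (58 + 1*(-1)) = 15156 + (58 - 1) = 15156 + 57 = 15213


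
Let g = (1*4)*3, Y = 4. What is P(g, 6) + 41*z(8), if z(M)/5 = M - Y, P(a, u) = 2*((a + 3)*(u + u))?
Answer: 1180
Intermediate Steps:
g = 12 (g = 4*3 = 12)
P(a, u) = 4*u*(3 + a) (P(a, u) = 2*((3 + a)*(2*u)) = 2*(2*u*(3 + a)) = 4*u*(3 + a))
z(M) = -20 + 5*M (z(M) = 5*(M - 1*4) = 5*(M - 4) = 5*(-4 + M) = -20 + 5*M)
P(g, 6) + 41*z(8) = 4*6*(3 + 12) + 41*(-20 + 5*8) = 4*6*15 + 41*(-20 + 40) = 360 + 41*20 = 360 + 820 = 1180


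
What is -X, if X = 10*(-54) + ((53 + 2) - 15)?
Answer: 500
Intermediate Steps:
X = -500 (X = -540 + (55 - 15) = -540 + 40 = -500)
-X = -1*(-500) = 500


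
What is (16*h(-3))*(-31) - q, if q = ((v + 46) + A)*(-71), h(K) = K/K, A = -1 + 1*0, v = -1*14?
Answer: 1705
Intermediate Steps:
v = -14
A = -1 (A = -1 + 0 = -1)
h(K) = 1
q = -2201 (q = ((-14 + 46) - 1)*(-71) = (32 - 1)*(-71) = 31*(-71) = -2201)
(16*h(-3))*(-31) - q = (16*1)*(-31) - 1*(-2201) = 16*(-31) + 2201 = -496 + 2201 = 1705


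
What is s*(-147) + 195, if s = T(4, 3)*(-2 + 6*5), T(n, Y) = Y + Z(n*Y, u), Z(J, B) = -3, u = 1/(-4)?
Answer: 195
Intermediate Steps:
u = -1/4 ≈ -0.25000
T(n, Y) = -3 + Y (T(n, Y) = Y - 3 = -3 + Y)
s = 0 (s = (-3 + 3)*(-2 + 6*5) = 0*(-2 + 30) = 0*28 = 0)
s*(-147) + 195 = 0*(-147) + 195 = 0 + 195 = 195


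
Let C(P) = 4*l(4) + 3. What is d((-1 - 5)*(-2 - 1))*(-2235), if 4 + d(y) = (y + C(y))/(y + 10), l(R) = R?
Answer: 167625/28 ≈ 5986.6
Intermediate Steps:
C(P) = 19 (C(P) = 4*4 + 3 = 16 + 3 = 19)
d(y) = -4 + (19 + y)/(10 + y) (d(y) = -4 + (y + 19)/(y + 10) = -4 + (19 + y)/(10 + y))
d((-1 - 5)*(-2 - 1))*(-2235) = (3*(-7 - (-1 - 5)*(-2 - 1))/(10 + (-1 - 5)*(-2 - 1)))*(-2235) = (3*(-7 - (-6)*(-3))/(10 - 6*(-3)))*(-2235) = (3*(-7 - 1*18)/(10 + 18))*(-2235) = (3*(-7 - 18)/28)*(-2235) = (3*(1/28)*(-25))*(-2235) = -75/28*(-2235) = 167625/28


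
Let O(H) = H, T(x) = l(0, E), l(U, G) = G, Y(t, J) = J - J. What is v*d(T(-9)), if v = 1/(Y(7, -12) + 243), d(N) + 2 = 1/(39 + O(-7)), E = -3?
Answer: -7/864 ≈ -0.0081019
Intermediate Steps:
Y(t, J) = 0
T(x) = -3
d(N) = -63/32 (d(N) = -2 + 1/(39 - 7) = -2 + 1/32 = -63/32)
v = 1/243 (v = 1/(0 + 243) = 1/243 ≈ 0.0041152)
v*d(T(-9)) = (1/243)*(-63/32) = -7/864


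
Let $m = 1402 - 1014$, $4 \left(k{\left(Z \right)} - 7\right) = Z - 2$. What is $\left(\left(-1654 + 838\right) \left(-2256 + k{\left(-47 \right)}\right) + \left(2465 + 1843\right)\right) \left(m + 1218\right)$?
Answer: $2970277728$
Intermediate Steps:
$k{\left(Z \right)} = \frac{13}{2} + \frac{Z}{4}$ ($k{\left(Z \right)} = 7 + \frac{Z - 2}{4} = 7 + \frac{-2 + Z}{4} = 7 + \left(- \frac{1}{2} + \frac{Z}{4}\right) = \frac{13}{2} + \frac{Z}{4}$)
$m = 388$
$\left(\left(-1654 + 838\right) \left(-2256 + k{\left(-47 \right)}\right) + \left(2465 + 1843\right)\right) \left(m + 1218\right) = \left(\left(-1654 + 838\right) \left(-2256 + \left(\frac{13}{2} + \frac{1}{4} \left(-47\right)\right)\right) + \left(2465 + 1843\right)\right) \left(388 + 1218\right) = \left(- 816 \left(-2256 + \left(\frac{13}{2} - \frac{47}{4}\right)\right) + 4308\right) 1606 = \left(- 816 \left(-2256 - \frac{21}{4}\right) + 4308\right) 1606 = \left(\left(-816\right) \left(- \frac{9045}{4}\right) + 4308\right) 1606 = \left(1845180 + 4308\right) 1606 = 1849488 \cdot 1606 = 2970277728$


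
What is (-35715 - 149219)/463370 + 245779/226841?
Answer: 35968000868/52555657085 ≈ 0.68438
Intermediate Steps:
(-35715 - 149219)/463370 + 245779/226841 = -184934*1/463370 + 245779*(1/226841) = -92467/231685 + 245779/226841 = 35968000868/52555657085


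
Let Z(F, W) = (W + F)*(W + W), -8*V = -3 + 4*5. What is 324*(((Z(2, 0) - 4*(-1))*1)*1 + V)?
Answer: 1215/2 ≈ 607.50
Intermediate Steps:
V = -17/8 (V = -(-3 + 4*5)/8 = -(-3 + 20)/8 = -1/8*17 = -17/8 ≈ -2.1250)
Z(F, W) = 2*W*(F + W) (Z(F, W) = (F + W)*(2*W) = 2*W*(F + W))
324*(((Z(2, 0) - 4*(-1))*1)*1 + V) = 324*(((2*0*(2 + 0) - 4*(-1))*1)*1 - 17/8) = 324*(((2*0*2 + 4)*1)*1 - 17/8) = 324*(((0 + 4)*1)*1 - 17/8) = 324*((4*1)*1 - 17/8) = 324*(4*1 - 17/8) = 324*(4 - 17/8) = 324*(15/8) = 1215/2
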